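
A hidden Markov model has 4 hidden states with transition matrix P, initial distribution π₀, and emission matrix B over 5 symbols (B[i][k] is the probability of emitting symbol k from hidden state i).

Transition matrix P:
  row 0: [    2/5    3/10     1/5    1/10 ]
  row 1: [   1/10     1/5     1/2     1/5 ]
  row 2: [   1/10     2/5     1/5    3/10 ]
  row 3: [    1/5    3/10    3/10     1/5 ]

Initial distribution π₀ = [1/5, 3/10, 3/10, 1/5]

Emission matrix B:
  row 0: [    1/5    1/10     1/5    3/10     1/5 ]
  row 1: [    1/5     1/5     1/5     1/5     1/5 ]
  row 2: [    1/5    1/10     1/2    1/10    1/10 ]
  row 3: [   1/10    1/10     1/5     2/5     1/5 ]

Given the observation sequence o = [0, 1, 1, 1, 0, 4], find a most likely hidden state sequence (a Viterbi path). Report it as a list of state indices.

path = [2, 1, 2, 1, 2, 1]

t=0: δ = [4.000e-02, 6.000e-02, 6.000e-02, 2.000e-02]  (obs o_0=0)
t=1: δ = [1.600e-03, 4.800e-03, 3.000e-03, 1.800e-03]  ψ = [0, 2, 1, 2]  (obs o_1=1)
t=2: δ = [6.400e-05, 2.400e-04, 2.400e-04, 9.600e-05]  ψ = [0, 2, 1, 1]  (obs o_2=1)
t=3: δ = [2.560e-06, 1.920e-05, 1.200e-05, 7.200e-06]  ψ = [0, 2, 1, 2]  (obs o_3=1)
t=4: δ = [3.840e-07, 9.600e-07, 1.920e-06, 3.840e-07]  ψ = [1, 2, 1, 1]  (obs o_4=0)
t=5: δ = [3.840e-08, 1.536e-07, 4.800e-08, 1.152e-07]  ψ = [2, 2, 1, 2]  (obs o_5=4)
backtrack: best end state = 1; path = [2, 1, 2, 1, 2, 1]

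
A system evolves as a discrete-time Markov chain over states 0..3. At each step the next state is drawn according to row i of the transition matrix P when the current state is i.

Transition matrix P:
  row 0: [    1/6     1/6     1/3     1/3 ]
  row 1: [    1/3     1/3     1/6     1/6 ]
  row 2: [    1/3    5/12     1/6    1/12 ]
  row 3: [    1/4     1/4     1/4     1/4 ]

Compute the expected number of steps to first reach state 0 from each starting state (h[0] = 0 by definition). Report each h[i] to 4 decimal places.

h = [0.0000, 3.1294, 3.1059, 3.4118]

First-step conditioning: h[0] = 0; for i ≠ 0, h[i] = 1 + Σ_k P[i][k]·h[k].
  h[1] = 1 + 1/3·h[1] + 1/6·h[2] + 1/6·h[3]
  h[2] = 1 + 5/12·h[1] + 1/6·h[2] + 1/12·h[3]
  h[3] = 1 + 1/4·h[1] + 1/4·h[2] + 1/4·h[3]
Solving the 3×3 linear system over states ≠ 0 gives exactly h = [0, 266/85, 264/85, 58/17] (h[0] = 0 is the target).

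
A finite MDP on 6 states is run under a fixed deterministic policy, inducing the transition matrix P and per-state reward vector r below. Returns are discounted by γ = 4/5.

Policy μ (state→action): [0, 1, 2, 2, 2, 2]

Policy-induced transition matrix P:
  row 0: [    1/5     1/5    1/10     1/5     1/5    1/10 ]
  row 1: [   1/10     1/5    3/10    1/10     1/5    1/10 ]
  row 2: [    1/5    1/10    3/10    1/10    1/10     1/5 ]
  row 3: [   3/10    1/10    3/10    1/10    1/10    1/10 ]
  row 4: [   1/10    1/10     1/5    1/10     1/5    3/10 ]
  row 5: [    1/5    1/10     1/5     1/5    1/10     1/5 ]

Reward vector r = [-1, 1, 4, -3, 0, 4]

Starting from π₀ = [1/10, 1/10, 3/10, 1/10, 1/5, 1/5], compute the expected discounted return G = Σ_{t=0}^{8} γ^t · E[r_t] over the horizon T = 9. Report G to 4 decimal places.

G = 5.6005

t=0: π = [0.1000, 0.1000, 0.3000, 0.1000, 0.2000, 0.2000], E[r] = 1.7000, γ^t·E[r] = 1.700000, running G = 1.700000
t=1: π = [0.1800, 0.1200, 0.2400, 0.1300, 0.1400, 0.1900], E[r] = 1.2700, γ^t·E[r] = 1.016000, running G = 2.716000
t=2: π = [0.1870, 0.1300, 0.2310, 0.1370, 0.1440, 0.1710], E[r] = 1.1400, γ^t·E[r] = 0.729600, running G = 3.445600
t=3: π = [0.1863, 0.1317, 0.2311, 0.1358, 0.1461, 0.1690], E[r] = 1.1384, γ^t·E[r] = 0.582861, running G = 4.028461
t=4: π = [0.1858, 0.1318, 0.2312, 0.1355, 0.1464, 0.1692], E[r] = 1.1413, γ^t·E[r] = 0.467456, running G = 4.495917
t=5: π = [0.1857, 0.1318, 0.2313, 0.1355, 0.1464, 0.1693], E[r] = 1.1419, γ^t·E[r] = 0.374189, running G = 4.870106
t=6: π = [0.1857, 0.1317, 0.2313, 0.1355, 0.1464, 0.1693], E[r] = 1.1420, γ^t·E[r] = 0.299364, running G = 5.169470
t=7: π = [0.1857, 0.1317, 0.2313, 0.1355, 0.1464, 0.1693], E[r] = 1.1420, γ^t·E[r] = 0.239488, running G = 5.408958
t=8: π = [0.1857, 0.1317, 0.2313, 0.1355, 0.1464, 0.1693], E[r] = 1.1420, γ^t·E[r] = 0.191590, running G = 5.600548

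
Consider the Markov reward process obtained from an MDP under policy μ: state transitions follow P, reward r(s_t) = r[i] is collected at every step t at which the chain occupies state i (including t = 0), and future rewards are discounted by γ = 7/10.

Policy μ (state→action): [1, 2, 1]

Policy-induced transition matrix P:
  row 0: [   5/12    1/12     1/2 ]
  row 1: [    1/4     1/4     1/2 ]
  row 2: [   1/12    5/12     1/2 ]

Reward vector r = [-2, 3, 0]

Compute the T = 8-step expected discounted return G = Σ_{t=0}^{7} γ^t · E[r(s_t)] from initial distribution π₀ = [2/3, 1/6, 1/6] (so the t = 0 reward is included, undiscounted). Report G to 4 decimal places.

t=0: π = [0.6667, 0.1667, 0.1667], E[r] = -0.8333, γ^t·E[r] = -0.833333, running G = -0.833333
t=1: π = [0.3333, 0.1667, 0.5000], E[r] = -0.1667, γ^t·E[r] = -0.116667, running G = -0.950000
t=2: π = [0.2222, 0.2778, 0.5000], E[r] = 0.3889, γ^t·E[r] = 0.190556, running G = -0.759444
t=3: π = [0.2037, 0.2963, 0.5000], E[r] = 0.4815, γ^t·E[r] = 0.165148, running G = -0.594296
t=4: π = [0.2006, 0.2994, 0.5000], E[r] = 0.4969, γ^t·E[r] = 0.119309, running G = -0.474987
t=5: π = [0.2001, 0.2999, 0.5000], E[r] = 0.4995, γ^t·E[r] = 0.083949, running G = -0.391039
t=6: π = [0.2000, 0.3000, 0.5000], E[r] = 0.4999, γ^t·E[r] = 0.058814, running G = -0.332224
t=7: π = [0.2000, 0.3000, 0.5000], E[r] = 0.5000, γ^t·E[r] = 0.041176, running G = -0.291048

G = -0.2910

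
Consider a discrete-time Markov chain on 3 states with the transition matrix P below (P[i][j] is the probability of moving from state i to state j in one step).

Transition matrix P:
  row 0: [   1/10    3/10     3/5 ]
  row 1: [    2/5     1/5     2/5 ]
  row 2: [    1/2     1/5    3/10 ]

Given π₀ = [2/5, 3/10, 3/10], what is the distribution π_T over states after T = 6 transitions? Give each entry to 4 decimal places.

t=0: π = [0.4000, 0.3000, 0.3000]
t=1: π = [0.3100, 0.2400, 0.4500]
t=2: π = [0.3520, 0.2310, 0.4170]
t=3: π = [0.3361, 0.2352, 0.4287]
t=4: π = [0.3420, 0.2336, 0.4244]
t=5: π = [0.3398, 0.2342, 0.4260]
t=6: π = [0.3407, 0.2340, 0.4254]

π = [0.3407, 0.2340, 0.4254]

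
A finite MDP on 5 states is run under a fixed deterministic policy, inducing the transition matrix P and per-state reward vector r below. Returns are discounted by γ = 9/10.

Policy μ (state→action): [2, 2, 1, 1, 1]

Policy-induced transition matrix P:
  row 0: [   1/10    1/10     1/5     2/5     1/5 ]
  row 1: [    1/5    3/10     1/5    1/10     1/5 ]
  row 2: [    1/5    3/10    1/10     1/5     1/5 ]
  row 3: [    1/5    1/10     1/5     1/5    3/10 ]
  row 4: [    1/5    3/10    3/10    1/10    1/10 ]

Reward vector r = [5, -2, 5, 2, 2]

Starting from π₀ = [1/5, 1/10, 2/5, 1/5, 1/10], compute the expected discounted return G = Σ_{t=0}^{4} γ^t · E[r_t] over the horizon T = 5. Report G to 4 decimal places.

G = 10.3081

t=0: π = [0.2000, 0.1000, 0.4000, 0.2000, 0.1000], E[r] = 3.4000, γ^t·E[r] = 3.400000, running G = 3.400000
t=1: π = [0.1800, 0.2200, 0.1700, 0.2200, 0.2100], E[r] = 2.1700, γ^t·E[r] = 1.953000, running G = 5.353000
t=2: π = [0.1820, 0.2200, 0.2040, 0.1930, 0.2010], E[r] = 2.2780, γ^t·E[r] = 1.845180, running G = 7.198180
t=3: π = [0.1818, 0.2250, 0.1997, 0.1943, 0.1992], E[r] = 2.2445, γ^t·E[r] = 1.636241, running G = 8.834421
t=4: π = [0.1818, 0.2248, 0.2000, 0.1939, 0.1995], E[r] = 2.2462, γ^t·E[r] = 1.473725, running G = 10.308146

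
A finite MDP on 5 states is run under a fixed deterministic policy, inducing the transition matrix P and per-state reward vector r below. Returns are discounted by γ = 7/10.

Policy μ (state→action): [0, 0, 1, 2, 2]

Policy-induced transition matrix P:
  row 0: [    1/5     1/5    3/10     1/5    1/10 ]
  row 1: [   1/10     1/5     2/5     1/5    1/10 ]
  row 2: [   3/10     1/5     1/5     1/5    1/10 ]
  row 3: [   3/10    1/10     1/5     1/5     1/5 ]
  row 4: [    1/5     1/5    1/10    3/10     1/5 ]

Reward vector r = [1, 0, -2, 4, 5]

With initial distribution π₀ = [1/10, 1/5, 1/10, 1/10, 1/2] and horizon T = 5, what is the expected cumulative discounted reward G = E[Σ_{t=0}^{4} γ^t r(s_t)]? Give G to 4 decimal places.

G = 5.3044

t=0: π = [0.1000, 0.2000, 0.1000, 0.1000, 0.5000], E[r] = 2.8000, γ^t·E[r] = 2.800000, running G = 2.800000
t=1: π = [0.2000, 0.1900, 0.2000, 0.2500, 0.1600], E[r] = 1.6000, γ^t·E[r] = 1.120000, running G = 3.920000
t=2: π = [0.2260, 0.1750, 0.2420, 0.2160, 0.1410], E[r] = 1.3110, γ^t·E[r] = 0.642390, running G = 4.562390
t=3: π = [0.2283, 0.1784, 0.2435, 0.2141, 0.1357], E[r] = 1.2762, γ^t·E[r] = 0.437737, running G = 5.000127
t=4: π = [0.2279, 0.1786, 0.2449, 0.2136, 0.1350], E[r] = 1.2672, γ^t·E[r] = 0.304260, running G = 5.304386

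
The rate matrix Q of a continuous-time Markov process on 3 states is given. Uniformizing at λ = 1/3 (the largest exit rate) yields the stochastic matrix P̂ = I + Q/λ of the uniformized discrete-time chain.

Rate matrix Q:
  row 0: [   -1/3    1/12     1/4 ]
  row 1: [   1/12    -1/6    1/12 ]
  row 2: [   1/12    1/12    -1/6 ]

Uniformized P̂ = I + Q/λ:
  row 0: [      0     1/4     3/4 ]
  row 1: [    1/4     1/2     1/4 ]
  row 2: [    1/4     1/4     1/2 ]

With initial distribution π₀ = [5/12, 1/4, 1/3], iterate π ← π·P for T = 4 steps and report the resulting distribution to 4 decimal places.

t=0: π = [0.4167, 0.2500, 0.3333]
t=1: π = [0.1458, 0.3125, 0.5417]
t=2: π = [0.2135, 0.3281, 0.4583]
t=3: π = [0.1966, 0.3320, 0.4714]
t=4: π = [0.2008, 0.3330, 0.4661]

π = [0.2008, 0.3330, 0.4661]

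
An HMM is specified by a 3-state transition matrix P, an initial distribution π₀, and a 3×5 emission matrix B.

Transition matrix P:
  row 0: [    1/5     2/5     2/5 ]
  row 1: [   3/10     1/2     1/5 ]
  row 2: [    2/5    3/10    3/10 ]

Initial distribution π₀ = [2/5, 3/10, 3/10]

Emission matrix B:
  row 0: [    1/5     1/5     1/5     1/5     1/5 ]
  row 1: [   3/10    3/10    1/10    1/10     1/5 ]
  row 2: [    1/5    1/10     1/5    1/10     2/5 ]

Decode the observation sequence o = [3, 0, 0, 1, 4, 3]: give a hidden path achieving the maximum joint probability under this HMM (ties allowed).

t=0: δ = [8.000e-02, 3.000e-02, 3.000e-02]  (obs o_0=3)
t=1: δ = [3.200e-03, 9.600e-03, 6.400e-03]  ψ = [0, 0, 0]  (obs o_1=0)
t=2: δ = [5.760e-04, 1.440e-03, 3.840e-04]  ψ = [1, 1, 1]  (obs o_2=0)
t=3: δ = [8.640e-05, 2.160e-04, 2.880e-05]  ψ = [1, 1, 1]  (obs o_3=1)
t=4: δ = [1.296e-05, 2.160e-05, 1.728e-05]  ψ = [1, 1, 1]  (obs o_4=4)
t=5: δ = [1.382e-06, 1.080e-06, 5.184e-07]  ψ = [2, 1, 0]  (obs o_5=3)
backtrack: best end state = 0; path = [0, 1, 1, 1, 2, 0]

path = [0, 1, 1, 1, 2, 0]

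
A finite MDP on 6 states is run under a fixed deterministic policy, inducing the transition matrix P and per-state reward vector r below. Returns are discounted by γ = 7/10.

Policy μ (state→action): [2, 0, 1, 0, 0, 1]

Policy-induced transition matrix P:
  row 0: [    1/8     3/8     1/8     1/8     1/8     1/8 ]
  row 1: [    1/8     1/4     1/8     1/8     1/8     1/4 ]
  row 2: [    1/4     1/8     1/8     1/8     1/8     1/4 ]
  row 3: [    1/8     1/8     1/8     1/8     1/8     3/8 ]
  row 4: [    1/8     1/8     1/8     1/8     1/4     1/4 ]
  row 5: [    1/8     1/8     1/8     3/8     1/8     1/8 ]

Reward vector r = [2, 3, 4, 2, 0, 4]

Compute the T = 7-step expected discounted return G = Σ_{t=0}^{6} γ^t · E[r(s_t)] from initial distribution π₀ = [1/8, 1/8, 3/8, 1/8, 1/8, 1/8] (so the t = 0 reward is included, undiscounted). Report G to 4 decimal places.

t=0: π = [0.1250, 0.1250, 0.3750, 0.1250, 0.1250, 0.1250], E[r] = 2.8750, γ^t·E[r] = 2.875000, running G = 2.875000
t=1: π = [0.1719, 0.1719, 0.1250, 0.1563, 0.1406, 0.2344], E[r] = 2.6094, γ^t·E[r] = 1.826563, running G = 4.701563
t=2: π = [0.1406, 0.1895, 0.1250, 0.1836, 0.1426, 0.2188], E[r] = 2.5918, γ^t·E[r] = 1.269980, running G = 5.971543
t=3: π = [0.1406, 0.1838, 0.1250, 0.1797, 0.1428, 0.2280], E[r] = 2.6042, γ^t·E[r] = 0.893257, running G = 6.864800
t=4: π = [0.1406, 0.1831, 0.1250, 0.1820, 0.1429, 0.2264], E[r] = 2.6002, γ^t·E[r] = 0.624305, running G = 7.489105
t=5: π = [0.1406, 0.1830, 0.1250, 0.1816, 0.1429, 0.2269], E[r] = 2.6011, γ^t·E[r] = 0.437164, running G = 7.926270
t=6: π = [0.1406, 0.1830, 0.1250, 0.1817, 0.1429, 0.2268], E[r] = 2.6008, γ^t·E[r] = 0.305987, running G = 8.232257

G = 8.2323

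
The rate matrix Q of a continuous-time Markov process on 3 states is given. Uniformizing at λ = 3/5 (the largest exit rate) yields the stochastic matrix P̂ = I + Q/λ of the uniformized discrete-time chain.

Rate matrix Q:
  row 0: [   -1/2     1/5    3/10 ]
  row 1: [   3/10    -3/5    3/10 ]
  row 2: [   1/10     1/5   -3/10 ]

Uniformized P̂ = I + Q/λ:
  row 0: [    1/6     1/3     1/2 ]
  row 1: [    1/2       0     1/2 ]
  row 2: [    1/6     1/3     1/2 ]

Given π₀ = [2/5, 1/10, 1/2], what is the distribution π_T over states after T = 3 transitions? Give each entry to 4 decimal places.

π = [0.2444, 0.2556, 0.5000]

t=0: π = [0.4000, 0.1000, 0.5000]
t=1: π = [0.2000, 0.3000, 0.5000]
t=2: π = [0.2667, 0.2333, 0.5000]
t=3: π = [0.2444, 0.2556, 0.5000]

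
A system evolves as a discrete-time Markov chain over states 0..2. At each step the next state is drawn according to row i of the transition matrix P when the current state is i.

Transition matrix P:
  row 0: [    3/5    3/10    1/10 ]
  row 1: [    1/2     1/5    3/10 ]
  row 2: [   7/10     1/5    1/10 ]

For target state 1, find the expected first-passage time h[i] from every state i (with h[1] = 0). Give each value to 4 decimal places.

h = [3.4483, 0.0000, 3.7931]

First-step conditioning: h[1] = 0; for i ≠ 1, h[i] = 1 + Σ_k P[i][k]·h[k].
  h[0] = 1 + 3/5·h[0] + 1/10·h[2]
  h[2] = 1 + 7/10·h[0] + 1/10·h[2]
Solving the 2×2 linear system over states ≠ 1 gives exactly h = [100/29, 0, 110/29] (h[1] = 0 is the target).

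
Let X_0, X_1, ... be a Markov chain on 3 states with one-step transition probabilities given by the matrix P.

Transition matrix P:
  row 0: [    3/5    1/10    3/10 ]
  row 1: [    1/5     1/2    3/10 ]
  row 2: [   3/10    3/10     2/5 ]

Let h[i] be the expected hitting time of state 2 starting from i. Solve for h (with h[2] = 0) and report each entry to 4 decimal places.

h = [3.3333, 3.3333, 0.0000]

First-step conditioning: h[2] = 0; for i ≠ 2, h[i] = 1 + Σ_k P[i][k]·h[k].
  h[0] = 1 + 3/5·h[0] + 1/10·h[1]
  h[1] = 1 + 1/5·h[0] + 1/2·h[1]
Solving the 2×2 linear system over states ≠ 2 gives exactly h = [10/3, 10/3, 0] (h[2] = 0 is the target).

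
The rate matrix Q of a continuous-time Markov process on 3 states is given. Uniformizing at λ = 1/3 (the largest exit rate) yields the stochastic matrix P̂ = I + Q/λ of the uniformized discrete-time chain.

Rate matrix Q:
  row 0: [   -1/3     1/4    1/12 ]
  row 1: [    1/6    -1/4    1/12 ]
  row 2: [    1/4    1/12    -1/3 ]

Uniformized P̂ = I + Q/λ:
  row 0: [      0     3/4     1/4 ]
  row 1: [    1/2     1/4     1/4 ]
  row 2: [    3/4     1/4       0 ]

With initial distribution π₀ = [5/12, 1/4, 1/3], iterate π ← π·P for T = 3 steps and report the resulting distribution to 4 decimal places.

t=0: π = [0.4167, 0.2500, 0.3333]
t=1: π = [0.3750, 0.4583, 0.1667]
t=2: π = [0.3542, 0.4375, 0.2083]
t=3: π = [0.3750, 0.4271, 0.1979]

π = [0.3750, 0.4271, 0.1979]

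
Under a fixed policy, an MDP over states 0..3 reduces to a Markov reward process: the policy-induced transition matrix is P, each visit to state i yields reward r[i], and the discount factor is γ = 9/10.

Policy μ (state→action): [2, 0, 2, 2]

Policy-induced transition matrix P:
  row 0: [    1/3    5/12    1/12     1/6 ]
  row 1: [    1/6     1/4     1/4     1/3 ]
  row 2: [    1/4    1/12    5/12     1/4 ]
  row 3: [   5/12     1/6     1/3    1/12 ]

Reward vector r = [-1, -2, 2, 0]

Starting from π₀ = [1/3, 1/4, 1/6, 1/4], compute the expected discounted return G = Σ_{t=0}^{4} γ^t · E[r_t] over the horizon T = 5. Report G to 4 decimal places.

t=0: π = [0.3333, 0.2500, 0.1667, 0.2500], E[r] = -0.5000, γ^t·E[r] = -0.500000, running G = -0.500000
t=1: π = [0.2986, 0.2569, 0.2431, 0.2014], E[r] = -0.3264, γ^t·E[r] = -0.293750, running G = -0.793750
t=2: π = [0.2870, 0.2425, 0.2575, 0.2130], E[r] = -0.2569, γ^t·E[r] = -0.208125, running G = -1.001875
t=3: π = [0.2892, 0.2372, 0.2628, 0.2108], E[r] = -0.2379, γ^t·E[r] = -0.173426, running G = -1.175301
t=4: π = [0.2895, 0.2368, 0.2632, 0.2105], E[r] = -0.2368, γ^t·E[r] = -0.155358, running G = -1.330659

G = -1.3307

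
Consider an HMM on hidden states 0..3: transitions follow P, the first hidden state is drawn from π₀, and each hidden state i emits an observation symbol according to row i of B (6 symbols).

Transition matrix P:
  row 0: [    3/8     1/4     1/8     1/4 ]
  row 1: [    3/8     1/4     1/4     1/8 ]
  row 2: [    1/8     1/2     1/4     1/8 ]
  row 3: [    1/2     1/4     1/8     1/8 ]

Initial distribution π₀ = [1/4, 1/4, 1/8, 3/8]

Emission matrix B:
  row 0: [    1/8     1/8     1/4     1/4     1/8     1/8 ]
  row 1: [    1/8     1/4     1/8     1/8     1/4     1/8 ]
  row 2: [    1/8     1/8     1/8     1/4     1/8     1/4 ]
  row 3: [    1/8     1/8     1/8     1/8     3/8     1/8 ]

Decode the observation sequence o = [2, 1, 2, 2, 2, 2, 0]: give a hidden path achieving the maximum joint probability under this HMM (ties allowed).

path = [0, 1, 0, 0, 0, 0, 0]

t=0: δ = [6.250e-02, 3.125e-02, 1.562e-02, 4.688e-02]  (obs o_0=2)
t=1: δ = [2.930e-03, 3.906e-03, 9.766e-04, 1.953e-03]  ψ = [0, 0, 0, 0]  (obs o_1=1)
t=2: δ = [3.662e-04, 1.221e-04, 1.221e-04, 9.155e-05]  ψ = [1, 1, 1, 0]  (obs o_2=2)
t=3: δ = [3.433e-05, 1.144e-05, 5.722e-06, 1.144e-05]  ψ = [0, 0, 0, 0]  (obs o_3=2)
t=4: δ = [3.219e-06, 1.073e-06, 5.364e-07, 1.073e-06]  ψ = [0, 0, 0, 0]  (obs o_4=2)
t=5: δ = [3.017e-07, 1.006e-07, 5.029e-08, 1.006e-07]  ψ = [0, 0, 0, 0]  (obs o_5=2)
t=6: δ = [1.414e-08, 9.430e-09, 4.715e-09, 9.430e-09]  ψ = [0, 0, 0, 0]  (obs o_6=0)
backtrack: best end state = 0; path = [0, 1, 0, 0, 0, 0, 0]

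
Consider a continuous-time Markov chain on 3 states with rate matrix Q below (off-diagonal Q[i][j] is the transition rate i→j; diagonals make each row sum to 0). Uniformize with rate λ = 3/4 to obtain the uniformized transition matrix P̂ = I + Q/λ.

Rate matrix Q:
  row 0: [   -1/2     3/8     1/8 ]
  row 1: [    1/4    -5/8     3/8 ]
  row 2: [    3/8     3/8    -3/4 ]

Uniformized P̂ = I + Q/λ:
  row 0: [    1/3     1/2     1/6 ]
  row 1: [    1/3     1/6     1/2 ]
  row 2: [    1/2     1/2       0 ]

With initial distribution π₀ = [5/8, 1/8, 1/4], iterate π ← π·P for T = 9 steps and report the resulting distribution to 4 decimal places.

t=0: π = [0.6250, 0.1250, 0.2500]
t=1: π = [0.3750, 0.4583, 0.1667]
t=2: π = [0.3611, 0.3472, 0.2917]
t=3: π = [0.3819, 0.3843, 0.2338]
t=4: π = [0.3723, 0.3719, 0.2558]
t=5: π = [0.3760, 0.3760, 0.2480]
t=6: π = [0.3747, 0.3747, 0.2507]
t=7: π = [0.3751, 0.3751, 0.2498]
t=8: π = [0.3750, 0.3750, 0.2501]
t=9: π = [0.3750, 0.3750, 0.2500]

π = [0.3750, 0.3750, 0.2500]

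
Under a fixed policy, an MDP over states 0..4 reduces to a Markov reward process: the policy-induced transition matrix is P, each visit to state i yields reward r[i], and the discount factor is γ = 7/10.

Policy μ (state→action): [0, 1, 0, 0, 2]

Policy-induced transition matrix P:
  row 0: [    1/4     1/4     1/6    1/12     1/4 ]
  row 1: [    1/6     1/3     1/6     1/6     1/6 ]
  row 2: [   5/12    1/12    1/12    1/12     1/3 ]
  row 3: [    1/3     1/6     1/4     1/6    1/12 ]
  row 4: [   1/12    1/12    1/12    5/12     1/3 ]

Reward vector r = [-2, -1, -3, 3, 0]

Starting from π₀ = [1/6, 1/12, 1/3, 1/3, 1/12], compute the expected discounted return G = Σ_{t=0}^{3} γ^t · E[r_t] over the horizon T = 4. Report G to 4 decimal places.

G = -1.4439

t=0: π = [0.1667, 0.0833, 0.3333, 0.3333, 0.0833], E[r] = -0.4167, γ^t·E[r] = -0.416667, running G = -0.416667
t=1: π = [0.3125, 0.1597, 0.1597, 0.1458, 0.2222], E[r] = -0.8264, γ^t·E[r] = -0.578472, running G = -0.995139
t=2: π = [0.2384, 0.1875, 0.1470, 0.1829, 0.2442], E[r] = -0.5567, γ^t·E[r] = -0.272789, running G = -1.267928
t=3: π = [0.2334, 0.1852, 0.1493, 0.1956, 0.2365], E[r] = -0.5131, γ^t·E[r] = -0.175999, running G = -1.443927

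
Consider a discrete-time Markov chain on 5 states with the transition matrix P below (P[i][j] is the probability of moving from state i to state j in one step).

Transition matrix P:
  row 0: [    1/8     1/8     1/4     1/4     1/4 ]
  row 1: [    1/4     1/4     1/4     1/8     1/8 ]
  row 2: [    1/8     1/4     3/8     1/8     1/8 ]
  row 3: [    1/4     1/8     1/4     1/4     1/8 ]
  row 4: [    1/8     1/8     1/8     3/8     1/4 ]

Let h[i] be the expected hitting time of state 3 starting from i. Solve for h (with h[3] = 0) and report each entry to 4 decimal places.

h = [4.5511, 5.2978, 5.4044, 0.0000, 3.8756]

First-step conditioning: h[3] = 0; for i ≠ 3, h[i] = 1 + Σ_k P[i][k]·h[k].
  h[0] = 1 + 1/8·h[0] + 1/8·h[1] + 1/4·h[2] + 1/4·h[4]
  h[1] = 1 + 1/4·h[0] + 1/4·h[1] + 1/4·h[2] + 1/8·h[4]
  h[2] = 1 + 1/8·h[0] + 1/4·h[1] + 3/8·h[2] + 1/8·h[4]
  h[4] = 1 + 1/8·h[0] + 1/8·h[1] + 1/8·h[2] + 1/4·h[4]
Solving the 4×4 linear system over states ≠ 3 gives exactly h = [1024/225, 1192/225, 1216/225, 0, 872/225] (h[3] = 0 is the target).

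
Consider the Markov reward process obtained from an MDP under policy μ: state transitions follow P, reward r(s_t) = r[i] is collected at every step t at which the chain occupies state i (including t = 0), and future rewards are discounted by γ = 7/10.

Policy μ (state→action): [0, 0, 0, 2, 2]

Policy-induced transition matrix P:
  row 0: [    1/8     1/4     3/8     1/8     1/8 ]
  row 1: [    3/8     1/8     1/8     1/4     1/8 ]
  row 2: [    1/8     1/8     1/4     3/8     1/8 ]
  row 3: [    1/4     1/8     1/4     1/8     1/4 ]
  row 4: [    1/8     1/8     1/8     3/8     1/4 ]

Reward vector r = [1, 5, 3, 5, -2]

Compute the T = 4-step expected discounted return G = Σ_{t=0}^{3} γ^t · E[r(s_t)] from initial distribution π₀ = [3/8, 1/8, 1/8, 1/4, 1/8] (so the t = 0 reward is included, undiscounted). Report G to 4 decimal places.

t=0: π = [0.3750, 0.1250, 0.1250, 0.2500, 0.1250], E[r] = 2.3750, γ^t·E[r] = 2.375000, running G = 2.375000
t=1: π = [0.1875, 0.1719, 0.2656, 0.2031, 0.1719], E[r] = 2.5156, γ^t·E[r] = 1.760938, running G = 4.135938
t=2: π = [0.1934, 0.1484, 0.2305, 0.2559, 0.1719], E[r] = 2.5625, γ^t·E[r] = 1.255625, running G = 5.391563
t=3: π = [0.1941, 0.1492, 0.2341, 0.2441, 0.1785], E[r] = 2.5061, γ^t·E[r] = 0.859594, running G = 6.251156

G = 6.2512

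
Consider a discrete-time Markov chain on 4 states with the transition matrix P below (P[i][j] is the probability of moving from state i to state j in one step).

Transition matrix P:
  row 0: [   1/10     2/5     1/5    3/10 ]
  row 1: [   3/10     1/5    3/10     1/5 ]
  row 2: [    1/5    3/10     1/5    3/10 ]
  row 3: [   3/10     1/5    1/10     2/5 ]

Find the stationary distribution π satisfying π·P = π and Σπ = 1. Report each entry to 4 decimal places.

π = [0.2336, 0.2664, 0.1963, 0.3037]

Balance equations π_j = Σ_i π_i·P[i][j]:
  π_0 = 1/10·π_0 + 3/10·π_1 + 1/5·π_2 + 3/10·π_3
  π_1 = 2/5·π_0 + 1/5·π_1 + 3/10·π_2 + 1/5·π_3
  π_2 = 1/5·π_0 + 3/10·π_1 + 1/5·π_2 + 1/10·π_3
  normalize: π_0 + π_1 + π_2 + π_3 = 1
Solving the linear system gives exactly π = [25/107, 57/214, 21/107, 65/214].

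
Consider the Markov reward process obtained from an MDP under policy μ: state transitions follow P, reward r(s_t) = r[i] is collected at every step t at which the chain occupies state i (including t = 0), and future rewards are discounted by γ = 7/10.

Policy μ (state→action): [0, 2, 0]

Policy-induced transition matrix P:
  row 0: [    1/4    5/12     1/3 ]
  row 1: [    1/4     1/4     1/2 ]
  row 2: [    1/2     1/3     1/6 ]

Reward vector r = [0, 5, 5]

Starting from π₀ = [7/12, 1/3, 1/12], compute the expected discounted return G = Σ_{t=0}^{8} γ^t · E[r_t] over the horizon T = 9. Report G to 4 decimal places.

t=0: π = [0.5833, 0.3333, 0.0833], E[r] = 2.0833, γ^t·E[r] = 2.083333, running G = 2.083333
t=1: π = [0.2708, 0.3542, 0.3750], E[r] = 3.6458, γ^t·E[r] = 2.552083, running G = 4.635417
t=2: π = [0.3438, 0.3264, 0.3299], E[r] = 3.2813, γ^t·E[r] = 1.607813, running G = 6.243229
t=3: π = [0.3325, 0.3348, 0.3328], E[r] = 3.3377, γ^t·E[r] = 1.144822, running G = 7.388051
t=4: π = [0.3332, 0.3331, 0.3337], E[r] = 3.3341, γ^t·E[r] = 0.800507, running G = 8.188558
t=5: π = [0.3334, 0.3333, 0.3332], E[r] = 3.3329, γ^t·E[r] = 0.560162, running G = 8.748721
t=6: π = [0.3333, 0.3333, 0.3333], E[r] = 3.3334, γ^t·E[r] = 0.392176, running G = 9.140897
t=7: π = [0.3333, 0.3333, 0.3333], E[r] = 3.3333, γ^t·E[r] = 0.274513, running G = 9.415410
t=8: π = [0.3333, 0.3333, 0.3333], E[r] = 3.3333, γ^t·E[r] = 0.192160, running G = 9.607570

G = 9.6076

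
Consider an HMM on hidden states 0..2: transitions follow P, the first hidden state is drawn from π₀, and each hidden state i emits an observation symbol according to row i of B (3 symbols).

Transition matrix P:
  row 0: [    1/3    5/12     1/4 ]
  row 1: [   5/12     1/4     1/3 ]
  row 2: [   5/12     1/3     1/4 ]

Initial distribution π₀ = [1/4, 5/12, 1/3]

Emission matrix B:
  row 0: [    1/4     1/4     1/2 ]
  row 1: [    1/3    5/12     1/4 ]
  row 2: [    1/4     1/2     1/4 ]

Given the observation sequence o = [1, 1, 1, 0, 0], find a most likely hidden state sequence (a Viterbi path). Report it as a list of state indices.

path = [1, 2, 1, 0, 1]

t=0: δ = [6.250e-02, 1.736e-01, 1.667e-01]  (obs o_0=1)
t=1: δ = [1.808e-02, 2.315e-02, 2.894e-02]  ψ = [1, 2, 1]  (obs o_1=1)
t=2: δ = [3.014e-03, 4.019e-03, 3.858e-03]  ψ = [2, 2, 1]  (obs o_2=1)
t=3: δ = [4.186e-04, 4.287e-04, 3.349e-04]  ψ = [1, 2, 1]  (obs o_3=0)
t=4: δ = [4.465e-05, 5.814e-05, 3.572e-05]  ψ = [1, 0, 1]  (obs o_4=0)
backtrack: best end state = 1; path = [1, 2, 1, 0, 1]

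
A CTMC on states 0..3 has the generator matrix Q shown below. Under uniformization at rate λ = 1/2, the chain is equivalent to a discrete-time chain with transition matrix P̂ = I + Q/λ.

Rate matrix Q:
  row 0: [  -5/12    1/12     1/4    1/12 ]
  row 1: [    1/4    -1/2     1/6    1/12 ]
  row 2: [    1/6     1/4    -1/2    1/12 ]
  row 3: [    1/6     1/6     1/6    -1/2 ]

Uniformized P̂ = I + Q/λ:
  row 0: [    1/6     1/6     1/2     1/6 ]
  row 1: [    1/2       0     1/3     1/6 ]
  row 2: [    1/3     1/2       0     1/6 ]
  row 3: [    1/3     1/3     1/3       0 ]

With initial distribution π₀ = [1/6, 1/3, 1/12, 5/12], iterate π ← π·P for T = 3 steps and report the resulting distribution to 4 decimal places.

t=0: π = [0.1667, 0.3333, 0.0833, 0.4167]
t=1: π = [0.3611, 0.2083, 0.3333, 0.0972]
t=2: π = [0.3079, 0.2593, 0.2824, 0.1505]
t=3: π = [0.3252, 0.2427, 0.2905, 0.1416]

π = [0.3252, 0.2427, 0.2905, 0.1416]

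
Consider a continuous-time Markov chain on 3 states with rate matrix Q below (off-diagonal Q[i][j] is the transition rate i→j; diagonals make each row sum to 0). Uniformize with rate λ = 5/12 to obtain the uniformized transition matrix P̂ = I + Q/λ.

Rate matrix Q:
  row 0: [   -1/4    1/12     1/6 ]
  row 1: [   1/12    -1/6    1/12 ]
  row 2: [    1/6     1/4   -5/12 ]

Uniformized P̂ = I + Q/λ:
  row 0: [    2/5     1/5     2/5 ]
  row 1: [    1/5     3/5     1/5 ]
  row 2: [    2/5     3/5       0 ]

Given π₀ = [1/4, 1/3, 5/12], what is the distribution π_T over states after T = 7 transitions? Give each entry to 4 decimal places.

t=0: π = [0.2500, 0.3333, 0.4167]
t=1: π = [0.3333, 0.5000, 0.1667]
t=2: π = [0.3000, 0.4667, 0.2333]
t=3: π = [0.3067, 0.4800, 0.2133]
t=4: π = [0.3040, 0.4773, 0.2187]
t=5: π = [0.3045, 0.4784, 0.2171]
t=6: π = [0.3043, 0.4782, 0.2175]
t=7: π = [0.3044, 0.4783, 0.2174]

π = [0.3044, 0.4783, 0.2174]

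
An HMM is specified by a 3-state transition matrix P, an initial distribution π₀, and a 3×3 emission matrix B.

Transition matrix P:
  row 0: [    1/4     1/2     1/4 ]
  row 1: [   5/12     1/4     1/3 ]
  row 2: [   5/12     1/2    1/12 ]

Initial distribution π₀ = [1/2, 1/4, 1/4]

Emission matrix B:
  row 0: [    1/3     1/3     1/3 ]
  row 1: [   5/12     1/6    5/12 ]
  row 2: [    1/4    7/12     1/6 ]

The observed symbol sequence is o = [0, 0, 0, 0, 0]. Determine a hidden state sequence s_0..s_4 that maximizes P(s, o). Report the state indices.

t=0: δ = [1.667e-01, 1.042e-01, 6.250e-02]  (obs o_0=0)
t=1: δ = [1.447e-02, 3.472e-02, 1.042e-02]  ψ = [1, 0, 0]  (obs o_1=0)
t=2: δ = [4.823e-03, 3.617e-03, 2.894e-03]  ψ = [1, 1, 1]  (obs o_2=0)
t=3: δ = [5.023e-04, 1.005e-03, 3.014e-04]  ψ = [1, 0, 0]  (obs o_3=0)
t=4: δ = [1.395e-04, 1.047e-04, 8.372e-05]  ψ = [1, 0, 1]  (obs o_4=0)
backtrack: best end state = 0; path = [0, 1, 0, 1, 0]

path = [0, 1, 0, 1, 0]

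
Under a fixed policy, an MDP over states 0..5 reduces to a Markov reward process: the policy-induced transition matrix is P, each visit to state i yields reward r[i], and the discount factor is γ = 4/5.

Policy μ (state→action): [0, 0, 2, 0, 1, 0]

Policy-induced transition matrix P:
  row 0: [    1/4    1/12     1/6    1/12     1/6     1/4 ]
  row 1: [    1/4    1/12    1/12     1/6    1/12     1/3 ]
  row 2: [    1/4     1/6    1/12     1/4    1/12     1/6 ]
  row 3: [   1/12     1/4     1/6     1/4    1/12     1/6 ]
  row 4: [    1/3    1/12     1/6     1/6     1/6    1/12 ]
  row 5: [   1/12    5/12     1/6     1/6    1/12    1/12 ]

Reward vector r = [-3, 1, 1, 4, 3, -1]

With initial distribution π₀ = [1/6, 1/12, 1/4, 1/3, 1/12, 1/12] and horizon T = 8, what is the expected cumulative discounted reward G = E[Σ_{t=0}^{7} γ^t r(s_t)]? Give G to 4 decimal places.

G = 3.2675

t=0: π = [0.1667, 0.0833, 0.2500, 0.3333, 0.0833, 0.0833], E[r] = 1.3333, γ^t·E[r] = 1.333333, running G = 1.333333
t=1: π = [0.1875, 0.1875, 0.1389, 0.2014, 0.1042, 0.1806], E[r] = 0.7014, γ^t·E[r] = 0.561111, running G = 1.894444
t=2: π = [0.1950, 0.1887, 0.1395, 0.1794, 0.1076, 0.1898], E[r] = 0.5938, γ^t·E[r] = 0.380000, running G = 2.274444
t=3: π = [0.1974, 0.1881, 0.1393, 0.1770, 0.1086, 0.1896], E[r] = 0.5792, γ^t·E[r] = 0.296543, running G = 2.570988
t=4: π = [0.1980, 0.1876, 0.1394, 0.1766, 0.1088, 0.1896], E[r] = 0.5763, γ^t·E[r] = 0.236058, running G = 2.807045
t=5: π = [0.1980, 0.1876, 0.1394, 0.1765, 0.1089, 0.1896], E[r] = 0.5760, γ^t·E[r] = 0.188753, running G = 2.995799
t=6: π = [0.1981, 0.1876, 0.1394, 0.1765, 0.1089, 0.1896], E[r] = 0.5759, γ^t·E[r] = 0.150971, running G = 3.146770
t=7: π = [0.1981, 0.1876, 0.1394, 0.1765, 0.1089, 0.1896], E[r] = 0.5759, γ^t·E[r] = 0.120776, running G = 3.267546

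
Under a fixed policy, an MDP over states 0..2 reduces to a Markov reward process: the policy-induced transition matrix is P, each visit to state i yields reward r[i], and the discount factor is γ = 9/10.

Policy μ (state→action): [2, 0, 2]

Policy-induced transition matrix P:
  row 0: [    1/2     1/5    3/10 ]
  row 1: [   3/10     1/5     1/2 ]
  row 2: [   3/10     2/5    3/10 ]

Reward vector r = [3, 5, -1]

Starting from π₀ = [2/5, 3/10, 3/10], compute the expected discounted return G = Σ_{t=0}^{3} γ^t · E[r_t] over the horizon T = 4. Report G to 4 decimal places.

G = 7.5500

t=0: π = [0.4000, 0.3000, 0.3000], E[r] = 2.4000, γ^t·E[r] = 2.400000, running G = 2.400000
t=1: π = [0.3800, 0.2600, 0.3600], E[r] = 2.0800, γ^t·E[r] = 1.872000, running G = 4.272000
t=2: π = [0.3760, 0.2720, 0.3520], E[r] = 2.1360, γ^t·E[r] = 1.730160, running G = 6.002160
t=3: π = [0.3752, 0.2704, 0.3544], E[r] = 2.1232, γ^t·E[r] = 1.547813, running G = 7.549973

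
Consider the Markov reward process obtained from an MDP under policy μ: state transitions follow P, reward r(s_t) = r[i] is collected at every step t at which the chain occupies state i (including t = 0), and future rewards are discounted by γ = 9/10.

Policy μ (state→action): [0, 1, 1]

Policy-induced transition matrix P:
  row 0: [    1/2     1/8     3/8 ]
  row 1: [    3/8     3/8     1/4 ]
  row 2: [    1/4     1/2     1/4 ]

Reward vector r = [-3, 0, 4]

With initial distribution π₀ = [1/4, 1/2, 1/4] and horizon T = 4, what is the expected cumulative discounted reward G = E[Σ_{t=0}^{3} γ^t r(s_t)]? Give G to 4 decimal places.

G = 0.2974

t=0: π = [0.2500, 0.5000, 0.2500], E[r] = 0.2500, γ^t·E[r] = 0.250000, running G = 0.250000
t=1: π = [0.3750, 0.3438, 0.2813], E[r] = 0.0000, γ^t·E[r] = 0.000000, running G = 0.250000
t=2: π = [0.3867, 0.3164, 0.2969], E[r] = 0.0273, γ^t·E[r] = 0.022148, running G = 0.272148
t=3: π = [0.3862, 0.3154, 0.2983], E[r] = 0.0347, γ^t·E[r] = 0.025273, running G = 0.297421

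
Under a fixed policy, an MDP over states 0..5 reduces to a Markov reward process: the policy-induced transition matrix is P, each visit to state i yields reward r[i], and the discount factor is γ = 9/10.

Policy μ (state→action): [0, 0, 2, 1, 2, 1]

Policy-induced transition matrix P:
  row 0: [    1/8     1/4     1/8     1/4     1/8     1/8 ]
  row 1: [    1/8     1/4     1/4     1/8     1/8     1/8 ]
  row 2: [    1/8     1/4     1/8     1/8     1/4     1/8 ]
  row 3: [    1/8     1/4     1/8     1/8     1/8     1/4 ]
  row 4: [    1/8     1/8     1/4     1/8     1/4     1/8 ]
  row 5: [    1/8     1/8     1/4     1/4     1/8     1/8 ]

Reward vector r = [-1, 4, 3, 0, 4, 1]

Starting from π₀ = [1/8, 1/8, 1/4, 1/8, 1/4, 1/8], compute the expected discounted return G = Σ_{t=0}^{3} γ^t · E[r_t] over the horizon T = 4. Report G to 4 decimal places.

G = 7.4335

t=0: π = [0.1250, 0.1250, 0.2500, 0.1250, 0.2500, 0.1250], E[r] = 2.2500, γ^t·E[r] = 2.250000, running G = 2.250000
t=1: π = [0.1250, 0.2031, 0.1875, 0.1563, 0.1875, 0.1406], E[r] = 2.1406, γ^t·E[r] = 1.926563, running G = 4.176563
t=2: π = [0.1250, 0.2090, 0.1914, 0.1582, 0.1719, 0.1445], E[r] = 2.1172, γ^t·E[r] = 1.714922, running G = 5.891484
t=3: π = [0.1250, 0.2104, 0.1907, 0.1587, 0.1704, 0.1448], E[r] = 2.1152, γ^t·E[r] = 1.542006, running G = 7.433490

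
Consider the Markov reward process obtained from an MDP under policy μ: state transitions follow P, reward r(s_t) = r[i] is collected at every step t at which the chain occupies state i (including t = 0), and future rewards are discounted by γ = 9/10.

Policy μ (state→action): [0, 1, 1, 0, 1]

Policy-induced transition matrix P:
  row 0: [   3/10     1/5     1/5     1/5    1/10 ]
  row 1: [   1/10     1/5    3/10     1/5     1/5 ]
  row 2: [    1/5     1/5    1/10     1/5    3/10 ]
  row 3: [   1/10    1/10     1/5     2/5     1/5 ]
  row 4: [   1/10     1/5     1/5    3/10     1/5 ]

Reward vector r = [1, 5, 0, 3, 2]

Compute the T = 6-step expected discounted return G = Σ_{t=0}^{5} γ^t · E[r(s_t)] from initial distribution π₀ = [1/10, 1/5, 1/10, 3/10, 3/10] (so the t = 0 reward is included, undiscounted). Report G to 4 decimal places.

G = 10.8914

t=0: π = [0.1000, 0.2000, 0.1000, 0.3000, 0.3000], E[r] = 2.6000, γ^t·E[r] = 2.600000, running G = 2.600000
t=1: π = [0.1300, 0.1700, 0.2100, 0.2900, 0.2000], E[r] = 2.2500, γ^t·E[r] = 2.025000, running G = 4.625000
t=2: π = [0.1470, 0.1710, 0.1960, 0.2780, 0.2080], E[r] = 2.2520, γ^t·E[r] = 1.824120, running G = 6.449120
t=3: π = [0.1490, 0.1722, 0.1975, 0.2764, 0.2049], E[r] = 2.2490, γ^t·E[r] = 1.639521, running G = 8.088641
t=4: π = [0.1496, 0.1724, 0.1975, 0.2758, 0.2049], E[r] = 2.2484, γ^t·E[r] = 1.475149, running G = 9.563790
t=5: π = [0.1497, 0.1724, 0.1975, 0.2756, 0.2048], E[r] = 2.2483, γ^t·E[r] = 1.327583, running G = 10.891373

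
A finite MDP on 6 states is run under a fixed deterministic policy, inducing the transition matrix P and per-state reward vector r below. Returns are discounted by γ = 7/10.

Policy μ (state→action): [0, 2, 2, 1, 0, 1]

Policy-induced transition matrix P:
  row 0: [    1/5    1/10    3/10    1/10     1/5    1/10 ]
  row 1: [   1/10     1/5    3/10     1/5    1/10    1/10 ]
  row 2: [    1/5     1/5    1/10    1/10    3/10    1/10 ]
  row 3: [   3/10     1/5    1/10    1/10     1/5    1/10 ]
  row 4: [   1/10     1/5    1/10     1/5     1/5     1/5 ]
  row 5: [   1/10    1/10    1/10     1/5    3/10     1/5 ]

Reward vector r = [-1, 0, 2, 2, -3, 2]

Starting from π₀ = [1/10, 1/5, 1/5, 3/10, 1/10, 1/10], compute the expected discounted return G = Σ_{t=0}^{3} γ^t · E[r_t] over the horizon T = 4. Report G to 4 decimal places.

t=0: π = [0.1000, 0.2000, 0.2000, 0.3000, 0.1000, 0.1000], E[r] = 0.8000, γ^t·E[r] = 0.800000, running G = 0.800000
t=1: π = [0.1900, 0.1800, 0.1600, 0.1400, 0.2100, 0.1200], E[r] = 0.0200, γ^t·E[r] = 0.014000, running G = 0.814000
t=2: π = [0.1630, 0.1690, 0.1740, 0.1510, 0.2100, 0.1330], E[r] = 0.1230, γ^t·E[r] = 0.060270, running G = 0.874270
t=3: π = [0.1639, 0.1704, 0.1664, 0.1512, 0.2138, 0.1343], E[r] = 0.0985, γ^t·E[r] = 0.033786, running G = 0.908056

G = 0.9081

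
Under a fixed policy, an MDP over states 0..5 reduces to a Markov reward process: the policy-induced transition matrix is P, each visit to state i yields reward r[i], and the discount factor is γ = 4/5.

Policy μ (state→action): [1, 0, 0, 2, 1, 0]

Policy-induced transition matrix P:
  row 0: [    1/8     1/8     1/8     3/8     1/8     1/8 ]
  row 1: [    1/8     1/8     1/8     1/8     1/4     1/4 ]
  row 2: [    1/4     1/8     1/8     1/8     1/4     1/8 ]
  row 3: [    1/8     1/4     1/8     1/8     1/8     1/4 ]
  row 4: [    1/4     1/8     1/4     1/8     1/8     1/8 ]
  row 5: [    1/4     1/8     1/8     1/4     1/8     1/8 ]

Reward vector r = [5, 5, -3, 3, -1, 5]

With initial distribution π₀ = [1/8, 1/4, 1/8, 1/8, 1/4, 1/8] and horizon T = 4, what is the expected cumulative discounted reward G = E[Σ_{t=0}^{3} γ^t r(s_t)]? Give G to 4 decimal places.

G = 7.0015

t=0: π = [0.1250, 0.2500, 0.1250, 0.1250, 0.2500, 0.1250], E[r] = 2.2500, γ^t·E[r] = 2.250000, running G = 2.250000
t=1: π = [0.1875, 0.1406, 0.1563, 0.1719, 0.1719, 0.1719], E[r] = 2.3750, γ^t·E[r] = 1.900000, running G = 4.150000
t=2: π = [0.1875, 0.1465, 0.1465, 0.1934, 0.1621, 0.1641], E[r] = 2.4688, γ^t·E[r] = 1.580000, running G = 5.730000
t=3: π = [0.1841, 0.1492, 0.1453, 0.1924, 0.1616, 0.1675], E[r] = 2.4834, γ^t·E[r] = 1.271500, running G = 7.001500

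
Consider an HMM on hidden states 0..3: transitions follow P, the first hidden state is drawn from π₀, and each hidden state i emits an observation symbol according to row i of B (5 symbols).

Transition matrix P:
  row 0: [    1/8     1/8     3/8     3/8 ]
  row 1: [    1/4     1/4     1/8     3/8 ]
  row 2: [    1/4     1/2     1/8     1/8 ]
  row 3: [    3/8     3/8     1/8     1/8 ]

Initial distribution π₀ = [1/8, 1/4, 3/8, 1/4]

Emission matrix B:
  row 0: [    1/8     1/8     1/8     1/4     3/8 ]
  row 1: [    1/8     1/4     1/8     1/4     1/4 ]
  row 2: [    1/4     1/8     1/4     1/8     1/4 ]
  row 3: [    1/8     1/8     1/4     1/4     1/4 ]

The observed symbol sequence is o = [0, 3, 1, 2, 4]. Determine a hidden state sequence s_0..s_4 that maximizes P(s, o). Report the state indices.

t=0: δ = [1.562e-02, 3.125e-02, 9.375e-02, 3.125e-02]  (obs o_0=0)
t=1: δ = [5.859e-03, 1.172e-02, 1.465e-03, 2.930e-03]  ψ = [2, 2, 2, 1]  (obs o_1=3)
t=2: δ = [3.662e-04, 7.324e-04, 2.747e-04, 5.493e-04]  ψ = [1, 1, 0, 1]  (obs o_2=1)
t=3: δ = [2.575e-05, 2.575e-05, 3.433e-05, 6.866e-05]  ψ = [3, 3, 0, 1]  (obs o_3=2)
t=4: δ = [9.656e-06, 6.437e-06, 2.414e-06, 2.414e-06]  ψ = [3, 3, 0, 0]  (obs o_4=4)
backtrack: best end state = 0; path = [2, 1, 1, 3, 0]

path = [2, 1, 1, 3, 0]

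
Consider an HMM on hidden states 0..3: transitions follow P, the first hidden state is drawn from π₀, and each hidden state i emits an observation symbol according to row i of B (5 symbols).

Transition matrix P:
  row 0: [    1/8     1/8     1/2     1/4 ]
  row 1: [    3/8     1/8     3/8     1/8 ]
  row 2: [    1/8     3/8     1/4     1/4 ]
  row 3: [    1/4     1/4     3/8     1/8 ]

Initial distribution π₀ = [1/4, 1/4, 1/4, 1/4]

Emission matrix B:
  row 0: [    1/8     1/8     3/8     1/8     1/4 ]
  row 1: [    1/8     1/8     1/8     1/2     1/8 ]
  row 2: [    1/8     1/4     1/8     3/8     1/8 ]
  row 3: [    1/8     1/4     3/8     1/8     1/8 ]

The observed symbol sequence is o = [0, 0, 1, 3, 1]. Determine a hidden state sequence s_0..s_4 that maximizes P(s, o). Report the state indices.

t=0: δ = [3.125e-02, 3.125e-02, 3.125e-02, 3.125e-02]  (obs o_0=0)
t=1: δ = [1.465e-03, 1.465e-03, 1.953e-03, 9.766e-04]  ψ = [1, 2, 0, 0]  (obs o_1=0)
t=2: δ = [6.866e-05, 9.155e-05, 1.831e-04, 1.221e-04]  ψ = [1, 2, 0, 2]  (obs o_2=1)
t=3: δ = [4.292e-06, 3.433e-05, 1.717e-05, 5.722e-06]  ψ = [1, 2, 2, 2]  (obs o_3=3)
t=4: δ = [1.609e-06, 8.047e-07, 3.219e-06, 1.073e-06]  ψ = [1, 2, 1, 1]  (obs o_4=1)
backtrack: best end state = 2; path = [1, 0, 2, 1, 2]

path = [1, 0, 2, 1, 2]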